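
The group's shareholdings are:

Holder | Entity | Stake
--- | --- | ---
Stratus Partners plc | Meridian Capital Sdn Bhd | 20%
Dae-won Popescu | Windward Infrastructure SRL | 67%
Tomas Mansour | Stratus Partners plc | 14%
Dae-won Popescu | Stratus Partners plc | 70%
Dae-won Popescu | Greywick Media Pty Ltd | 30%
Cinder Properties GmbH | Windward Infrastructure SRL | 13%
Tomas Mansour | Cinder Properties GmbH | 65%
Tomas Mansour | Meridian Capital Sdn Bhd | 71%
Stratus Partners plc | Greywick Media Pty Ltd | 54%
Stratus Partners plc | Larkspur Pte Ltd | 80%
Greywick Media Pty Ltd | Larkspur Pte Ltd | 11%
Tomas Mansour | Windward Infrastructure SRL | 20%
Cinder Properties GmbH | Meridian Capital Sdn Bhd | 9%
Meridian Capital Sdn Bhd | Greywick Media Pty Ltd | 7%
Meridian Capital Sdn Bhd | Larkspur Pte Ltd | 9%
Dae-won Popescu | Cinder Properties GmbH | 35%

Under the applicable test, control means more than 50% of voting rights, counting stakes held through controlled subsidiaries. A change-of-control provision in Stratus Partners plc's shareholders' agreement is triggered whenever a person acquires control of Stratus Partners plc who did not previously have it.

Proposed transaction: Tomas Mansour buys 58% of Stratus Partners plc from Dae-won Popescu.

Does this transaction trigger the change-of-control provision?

The purchase adds only to Tomas's holdings (Dae-won's stake shrinks), so Tomas is the only person who could newly come to control Stratus.
Tomas holds 65% of Cinder, so Tomas controls Cinder.
Tomas and Cinder together hold 71% + 9% = 80% of Meridian, so Tomas controls Meridian.
In Stratus, Tomas's side holds only 14%, not > 50%.
So before the transaction, Tomas does not control Stratus.
After the purchase, Tomas's direct stake in Stratus rises to 14% + 58% = 72%, and Dae-won's stake falls to 12%.
Tomas holds 72% of Stratus, so Tomas controls Stratus.
Tomas did not control Stratus before and does after, so the clause is triggered.

Yes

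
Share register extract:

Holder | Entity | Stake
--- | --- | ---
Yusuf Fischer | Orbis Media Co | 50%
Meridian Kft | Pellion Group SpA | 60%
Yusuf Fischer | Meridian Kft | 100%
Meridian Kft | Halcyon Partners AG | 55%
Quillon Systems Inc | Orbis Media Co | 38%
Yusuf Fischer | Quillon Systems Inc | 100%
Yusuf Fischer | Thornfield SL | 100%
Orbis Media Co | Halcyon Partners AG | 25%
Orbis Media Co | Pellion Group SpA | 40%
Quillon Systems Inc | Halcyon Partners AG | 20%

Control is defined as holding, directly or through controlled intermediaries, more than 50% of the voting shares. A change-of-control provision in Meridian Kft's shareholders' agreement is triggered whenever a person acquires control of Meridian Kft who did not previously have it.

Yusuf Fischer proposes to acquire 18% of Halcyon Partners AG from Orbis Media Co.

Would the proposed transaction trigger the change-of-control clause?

No

The purchase adds only to Yusuf's holdings (Orbis's stake shrinks), so Yusuf is the only person who could newly come to control Meridian.
Yusuf holds 100% of Meridian, so Yusuf controls Meridian.
So Yusuf already controls Meridian before the transaction.
After the purchase, Yusuf holds 18% of Halcyon directly, and Orbis's stake falls to 7%.
Yusuf controlled Meridian already, so this is not a new person acquiring control; every other person's position is unchanged or reduced.
No new person acquires control, so the clause is not triggered.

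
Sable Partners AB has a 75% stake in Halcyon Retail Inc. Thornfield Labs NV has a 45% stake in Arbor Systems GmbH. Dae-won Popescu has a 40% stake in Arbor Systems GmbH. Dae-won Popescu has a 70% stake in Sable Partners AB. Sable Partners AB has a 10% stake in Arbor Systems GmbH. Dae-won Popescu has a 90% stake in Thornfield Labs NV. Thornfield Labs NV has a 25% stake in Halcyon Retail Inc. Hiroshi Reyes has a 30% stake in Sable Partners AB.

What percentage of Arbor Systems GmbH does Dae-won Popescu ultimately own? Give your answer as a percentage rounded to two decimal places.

Dae-won reaches Arbor along 3 paths.
Direct stake: 40% = 40%.
Via Thornfield: 90% × 45% = 40.5%.
Via Sable: 70% × 10% = 7%.
Total: 40% + 40.5% + 7% = 87.5%.
Rounded: 87.50%.

87.50%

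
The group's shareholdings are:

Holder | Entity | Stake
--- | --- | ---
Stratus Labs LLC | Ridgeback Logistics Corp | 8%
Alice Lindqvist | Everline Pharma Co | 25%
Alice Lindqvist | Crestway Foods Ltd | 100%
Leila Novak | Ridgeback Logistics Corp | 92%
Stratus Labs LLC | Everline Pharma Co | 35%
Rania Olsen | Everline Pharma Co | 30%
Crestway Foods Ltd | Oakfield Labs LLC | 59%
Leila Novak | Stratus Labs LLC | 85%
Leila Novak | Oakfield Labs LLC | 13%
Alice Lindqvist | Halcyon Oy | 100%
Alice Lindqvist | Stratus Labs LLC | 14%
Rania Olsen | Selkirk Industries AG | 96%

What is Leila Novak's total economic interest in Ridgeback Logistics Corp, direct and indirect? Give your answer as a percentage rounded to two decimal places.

98.80%

Leila reaches Ridgeback along 2 paths.
Direct stake: 92% = 92%.
Via Stratus: 85% × 8% = 6.8%.
Total: 92% + 6.8% = 98.8%.
Rounded: 98.80%.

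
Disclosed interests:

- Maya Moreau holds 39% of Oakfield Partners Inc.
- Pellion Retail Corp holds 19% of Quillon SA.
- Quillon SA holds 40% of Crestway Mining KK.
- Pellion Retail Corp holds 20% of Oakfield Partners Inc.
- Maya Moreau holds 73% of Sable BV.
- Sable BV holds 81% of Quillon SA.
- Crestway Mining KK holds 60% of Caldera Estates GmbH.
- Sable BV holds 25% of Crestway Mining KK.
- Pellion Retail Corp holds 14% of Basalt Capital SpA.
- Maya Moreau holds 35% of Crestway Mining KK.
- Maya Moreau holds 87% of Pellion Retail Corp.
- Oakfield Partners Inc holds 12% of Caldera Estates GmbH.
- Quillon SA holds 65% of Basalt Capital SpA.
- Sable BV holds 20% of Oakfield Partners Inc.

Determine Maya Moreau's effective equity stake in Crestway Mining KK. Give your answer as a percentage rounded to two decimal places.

83.51%

Maya reaches Crestway along 4 paths.
Via Sable: 73% × 25% = 18.25%.
Direct stake: 35% = 35%.
Via Pellion → Quillon: 87% × 19% × 40% = 6.612%.
Via Sable → Quillon: 73% × 81% × 40% = 23.652%.
Total: 18.25% + 35% + 6.612% + 23.652% = 83.514%.
Rounded: 83.51%.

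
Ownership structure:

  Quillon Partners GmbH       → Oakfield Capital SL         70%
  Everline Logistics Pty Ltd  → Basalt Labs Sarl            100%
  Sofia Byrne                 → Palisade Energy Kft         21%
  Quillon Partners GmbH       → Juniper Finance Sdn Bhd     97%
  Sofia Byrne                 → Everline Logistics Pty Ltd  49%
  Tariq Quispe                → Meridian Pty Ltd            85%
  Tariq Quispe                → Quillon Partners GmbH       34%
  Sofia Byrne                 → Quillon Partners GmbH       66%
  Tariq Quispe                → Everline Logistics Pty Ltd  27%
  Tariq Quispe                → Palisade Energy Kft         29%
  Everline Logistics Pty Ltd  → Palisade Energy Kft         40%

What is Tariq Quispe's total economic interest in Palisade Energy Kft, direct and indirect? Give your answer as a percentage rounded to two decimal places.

Tariq reaches Palisade along 2 paths.
Direct stake: 29% = 29%.
Via Everline: 27% × 40% = 10.8%.
Total: 29% + 10.8% = 39.8%.
Rounded: 39.80%.

39.80%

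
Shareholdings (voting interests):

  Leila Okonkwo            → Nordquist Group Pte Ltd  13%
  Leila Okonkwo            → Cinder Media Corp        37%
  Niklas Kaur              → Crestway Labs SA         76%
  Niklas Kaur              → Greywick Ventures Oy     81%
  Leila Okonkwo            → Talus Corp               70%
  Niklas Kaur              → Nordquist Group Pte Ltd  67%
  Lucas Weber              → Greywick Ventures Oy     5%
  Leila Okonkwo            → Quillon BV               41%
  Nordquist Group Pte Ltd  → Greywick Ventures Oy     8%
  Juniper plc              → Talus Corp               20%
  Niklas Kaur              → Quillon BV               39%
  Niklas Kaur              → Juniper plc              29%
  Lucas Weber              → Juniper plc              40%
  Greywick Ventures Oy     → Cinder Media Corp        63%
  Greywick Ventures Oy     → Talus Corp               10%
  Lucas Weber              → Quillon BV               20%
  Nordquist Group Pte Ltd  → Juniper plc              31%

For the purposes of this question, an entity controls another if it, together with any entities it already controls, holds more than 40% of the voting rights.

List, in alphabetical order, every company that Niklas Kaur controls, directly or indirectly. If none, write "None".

Cinder Media Corp, Crestway Labs SA, Greywick Ventures Oy, Juniper plc, Nordquist Group Pte Ltd

Niklas holds 67% of Nordquist, so Niklas controls Nordquist.
Niklas holds 76% of Crestway, so Niklas controls Crestway.
Nordquist and Niklas together hold 31% + 29% = 60% of Juniper, so Niklas controls Juniper.
Nordquist and Niklas together hold 8% + 81% = 89% of Greywick, so Niklas controls Greywick.
Greywick holds 63% of Cinder, so Niklas controls Cinder.
No other company's threshold is met.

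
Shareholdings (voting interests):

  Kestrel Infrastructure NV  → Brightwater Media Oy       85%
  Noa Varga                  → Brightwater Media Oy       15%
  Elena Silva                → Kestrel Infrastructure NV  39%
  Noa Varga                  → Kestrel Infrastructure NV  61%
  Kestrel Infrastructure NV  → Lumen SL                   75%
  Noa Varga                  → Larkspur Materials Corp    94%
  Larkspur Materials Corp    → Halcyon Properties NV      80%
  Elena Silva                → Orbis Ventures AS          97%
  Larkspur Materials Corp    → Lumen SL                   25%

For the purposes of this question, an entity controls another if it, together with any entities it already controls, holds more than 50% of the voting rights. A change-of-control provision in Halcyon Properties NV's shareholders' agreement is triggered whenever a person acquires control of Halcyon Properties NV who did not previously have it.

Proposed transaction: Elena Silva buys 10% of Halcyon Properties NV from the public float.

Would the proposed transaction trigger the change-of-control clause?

No

The purchase changes only Elena's holdings, so Elena is the only person who could newly come to control Halcyon.
Elena holds 97% of Orbis, so Elena controls Orbis.
Neither Elena nor any entity Elena controls holds any voting interest in Halcyon.
So before the transaction, Elena does not control Halcyon.
After the purchase, Elena holds 10% of Halcyon directly.
After the transaction, Elena's side holds 10% of Halcyon, not > 50%, so Elena still does not control Halcyon.
No new person acquires control, so the clause is not triggered.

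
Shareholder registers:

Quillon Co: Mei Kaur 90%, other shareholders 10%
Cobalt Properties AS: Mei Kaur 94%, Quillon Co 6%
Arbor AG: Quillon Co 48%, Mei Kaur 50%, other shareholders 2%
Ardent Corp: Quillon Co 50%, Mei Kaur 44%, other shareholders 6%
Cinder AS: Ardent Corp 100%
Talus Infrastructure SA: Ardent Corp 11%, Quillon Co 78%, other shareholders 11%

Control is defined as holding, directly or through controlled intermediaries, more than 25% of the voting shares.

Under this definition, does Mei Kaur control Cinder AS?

Yes

Mei holds 90% of Quillon, so Mei controls Quillon.
Quillon and Mei together hold 50% + 44% = 94% of Ardent, so Mei controls Ardent.
Ardent holds 100% of Cinder, so Mei controls Cinder.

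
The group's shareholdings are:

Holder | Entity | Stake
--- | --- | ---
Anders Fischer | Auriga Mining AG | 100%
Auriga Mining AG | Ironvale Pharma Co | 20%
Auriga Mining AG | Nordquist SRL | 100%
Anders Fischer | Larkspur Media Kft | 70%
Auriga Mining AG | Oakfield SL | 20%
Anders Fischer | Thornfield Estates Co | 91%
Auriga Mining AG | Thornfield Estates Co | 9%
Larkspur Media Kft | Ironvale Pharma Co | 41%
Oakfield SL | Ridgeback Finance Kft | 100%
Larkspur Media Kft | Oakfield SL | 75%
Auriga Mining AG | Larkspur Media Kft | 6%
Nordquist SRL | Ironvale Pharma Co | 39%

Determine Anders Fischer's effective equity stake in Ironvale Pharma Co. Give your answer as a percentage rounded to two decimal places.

90.16%

Anders reaches Ironvale along 4 paths.
Via Auriga → Larkspur: 100% × 6% × 41% = 2.46%.
Via Larkspur: 70% × 41% = 28.7%.
Via Auriga: 100% × 20% = 20%.
Via Auriga → Nordquist: 100% × 100% × 39% = 39%.
Total: 2.46% + 28.7% + 20% + 39% = 90.16%.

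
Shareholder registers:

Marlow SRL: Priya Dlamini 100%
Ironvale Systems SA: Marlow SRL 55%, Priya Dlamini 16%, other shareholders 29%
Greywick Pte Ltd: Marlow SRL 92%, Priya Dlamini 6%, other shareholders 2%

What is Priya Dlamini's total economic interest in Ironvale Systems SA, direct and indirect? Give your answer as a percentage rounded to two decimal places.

71.00%

Priya reaches Ironvale along 2 paths.
Via Marlow: 100% × 55% = 55%.
Direct stake: 16% = 16%.
Total: 55% + 16% = 71%.
Rounded: 71.00%.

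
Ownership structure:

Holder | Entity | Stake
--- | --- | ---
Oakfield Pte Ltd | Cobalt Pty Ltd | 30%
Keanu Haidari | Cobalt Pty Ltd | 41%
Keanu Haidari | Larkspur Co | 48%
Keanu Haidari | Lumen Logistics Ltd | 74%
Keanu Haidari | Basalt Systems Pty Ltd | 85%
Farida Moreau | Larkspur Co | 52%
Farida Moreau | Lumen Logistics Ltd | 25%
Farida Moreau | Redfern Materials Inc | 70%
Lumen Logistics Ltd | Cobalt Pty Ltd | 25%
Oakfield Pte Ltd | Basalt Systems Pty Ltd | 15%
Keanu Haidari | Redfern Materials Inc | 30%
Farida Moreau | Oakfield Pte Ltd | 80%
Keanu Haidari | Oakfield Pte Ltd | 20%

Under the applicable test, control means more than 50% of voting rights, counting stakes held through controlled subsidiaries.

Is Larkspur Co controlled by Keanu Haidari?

Keanu holds 74% of Lumen, so Keanu controls Lumen.
Keanu holds 85% of Basalt, so Keanu controls Basalt.
Keanu and Lumen together hold 41% + 25% = 66% of Cobalt, so Keanu controls Cobalt.
In Larkspur, Keanu's side holds only 48%, not > 50%.
So Keanu does not control Larkspur.

No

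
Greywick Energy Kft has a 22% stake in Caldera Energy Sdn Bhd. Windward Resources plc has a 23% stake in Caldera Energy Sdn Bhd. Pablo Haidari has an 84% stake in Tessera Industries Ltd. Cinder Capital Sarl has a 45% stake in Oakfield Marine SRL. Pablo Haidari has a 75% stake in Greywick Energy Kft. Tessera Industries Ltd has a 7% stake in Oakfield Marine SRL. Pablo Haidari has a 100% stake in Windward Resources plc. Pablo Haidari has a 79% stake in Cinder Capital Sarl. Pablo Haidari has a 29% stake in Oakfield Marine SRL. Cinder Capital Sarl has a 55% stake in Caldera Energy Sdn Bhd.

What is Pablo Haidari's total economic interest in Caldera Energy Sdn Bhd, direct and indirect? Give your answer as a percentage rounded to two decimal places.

82.95%

Pablo reaches Caldera along 3 paths.
Via Greywick: 75% × 22% = 16.5%.
Via Windward: 100% × 23% = 23%.
Via Cinder: 79% × 55% = 43.45%.
Total: 16.5% + 23% + 43.45% = 82.95%.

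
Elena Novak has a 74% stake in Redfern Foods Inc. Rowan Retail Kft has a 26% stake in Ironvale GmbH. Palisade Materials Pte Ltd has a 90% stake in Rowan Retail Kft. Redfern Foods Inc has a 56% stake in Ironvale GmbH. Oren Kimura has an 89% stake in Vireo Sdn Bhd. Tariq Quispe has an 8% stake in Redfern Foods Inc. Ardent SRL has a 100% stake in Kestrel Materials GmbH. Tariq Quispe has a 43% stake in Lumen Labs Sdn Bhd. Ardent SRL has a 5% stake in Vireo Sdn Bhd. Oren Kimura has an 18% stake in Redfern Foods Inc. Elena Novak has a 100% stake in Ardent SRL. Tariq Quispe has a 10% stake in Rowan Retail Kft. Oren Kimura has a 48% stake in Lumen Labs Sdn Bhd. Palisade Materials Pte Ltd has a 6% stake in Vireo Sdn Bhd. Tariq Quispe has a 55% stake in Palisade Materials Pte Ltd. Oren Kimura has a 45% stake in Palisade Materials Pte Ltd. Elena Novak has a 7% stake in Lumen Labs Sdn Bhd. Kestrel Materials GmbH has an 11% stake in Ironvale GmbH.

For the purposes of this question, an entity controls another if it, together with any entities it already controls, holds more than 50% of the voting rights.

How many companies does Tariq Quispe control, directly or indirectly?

2

Tariq holds 55% of Palisade, so Tariq controls Palisade.
Tariq and Palisade together hold 10% + 90% = 100% of Rowan, so Tariq controls Rowan.
No other company's threshold is met.
Tariq controls 2 companies.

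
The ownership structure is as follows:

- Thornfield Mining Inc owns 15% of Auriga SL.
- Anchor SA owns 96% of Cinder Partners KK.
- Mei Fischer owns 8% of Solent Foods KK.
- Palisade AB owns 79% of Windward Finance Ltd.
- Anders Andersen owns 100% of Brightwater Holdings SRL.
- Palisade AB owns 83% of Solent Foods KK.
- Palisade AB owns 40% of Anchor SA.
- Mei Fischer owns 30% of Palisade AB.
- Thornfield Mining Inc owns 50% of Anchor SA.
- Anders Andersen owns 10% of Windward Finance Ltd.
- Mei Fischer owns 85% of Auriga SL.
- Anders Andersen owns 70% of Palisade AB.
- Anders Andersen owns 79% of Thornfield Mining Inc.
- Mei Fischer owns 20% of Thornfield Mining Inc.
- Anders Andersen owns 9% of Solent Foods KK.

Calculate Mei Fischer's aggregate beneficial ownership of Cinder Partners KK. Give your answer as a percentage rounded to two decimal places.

21.12%

Mei reaches Cinder along 2 paths.
Via Palisade → Anchor: 30% × 40% × 96% = 11.52%.
Via Thornfield → Anchor: 20% × 50% × 96% = 9.6%.
Total: 11.52% + 9.6% = 21.12%.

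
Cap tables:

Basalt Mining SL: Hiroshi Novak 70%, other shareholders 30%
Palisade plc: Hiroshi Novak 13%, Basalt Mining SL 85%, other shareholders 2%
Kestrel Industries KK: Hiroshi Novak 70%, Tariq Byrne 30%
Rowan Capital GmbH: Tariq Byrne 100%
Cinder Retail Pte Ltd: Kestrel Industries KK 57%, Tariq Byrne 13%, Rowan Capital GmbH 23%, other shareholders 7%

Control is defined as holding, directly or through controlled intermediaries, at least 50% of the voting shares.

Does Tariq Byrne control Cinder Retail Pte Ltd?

Tariq holds 100% of Rowan, so Tariq controls Rowan.
In Cinder, Tariq's side holds only 13% + 23% = 36%, not ≥ 50%.
So Tariq does not control Cinder.

No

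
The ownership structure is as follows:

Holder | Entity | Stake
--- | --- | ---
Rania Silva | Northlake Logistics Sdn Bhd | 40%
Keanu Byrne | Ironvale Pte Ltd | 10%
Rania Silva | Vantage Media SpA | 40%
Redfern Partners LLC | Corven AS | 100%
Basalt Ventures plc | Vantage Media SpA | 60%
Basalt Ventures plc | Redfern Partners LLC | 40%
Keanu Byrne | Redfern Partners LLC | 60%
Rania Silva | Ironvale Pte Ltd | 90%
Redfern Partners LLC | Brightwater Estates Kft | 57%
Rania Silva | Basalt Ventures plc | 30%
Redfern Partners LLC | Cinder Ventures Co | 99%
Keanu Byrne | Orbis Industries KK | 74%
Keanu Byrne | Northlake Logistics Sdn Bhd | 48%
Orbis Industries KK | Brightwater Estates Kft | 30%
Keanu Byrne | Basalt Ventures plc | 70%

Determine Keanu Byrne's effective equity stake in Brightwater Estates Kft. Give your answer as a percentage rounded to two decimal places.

Keanu reaches Brightwater along 3 paths.
Via Orbis: 74% × 30% = 22.2%.
Via Redfern: 60% × 57% = 34.2%.
Via Basalt → Redfern: 70% × 40% × 57% = 15.96%.
Total: 22.2% + 34.2% + 15.96% = 72.36%.

72.36%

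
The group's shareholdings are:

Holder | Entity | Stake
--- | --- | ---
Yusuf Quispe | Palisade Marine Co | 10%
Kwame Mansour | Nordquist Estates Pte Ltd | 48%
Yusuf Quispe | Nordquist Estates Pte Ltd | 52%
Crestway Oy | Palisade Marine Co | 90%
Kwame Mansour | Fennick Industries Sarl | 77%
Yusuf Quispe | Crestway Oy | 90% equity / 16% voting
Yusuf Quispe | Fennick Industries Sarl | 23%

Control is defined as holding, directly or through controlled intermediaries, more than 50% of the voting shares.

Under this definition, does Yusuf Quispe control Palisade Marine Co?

No

Yusuf holds 52% of Nordquist, so Yusuf controls Nordquist.
In Palisade, Yusuf's side holds only 10%, not > 50%.
So Yusuf does not control Palisade.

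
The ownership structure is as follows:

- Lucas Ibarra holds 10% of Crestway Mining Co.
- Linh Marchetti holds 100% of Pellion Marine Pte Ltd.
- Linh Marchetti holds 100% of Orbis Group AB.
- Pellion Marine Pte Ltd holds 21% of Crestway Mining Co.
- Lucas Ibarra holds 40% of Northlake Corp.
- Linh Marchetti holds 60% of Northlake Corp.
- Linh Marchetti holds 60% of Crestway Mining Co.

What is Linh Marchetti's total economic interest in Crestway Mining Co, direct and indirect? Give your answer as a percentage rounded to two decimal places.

81.00%

Linh reaches Crestway along 2 paths.
Direct stake: 60% = 60%.
Via Pellion: 100% × 21% = 21%.
Total: 60% + 21% = 81%.
Rounded: 81.00%.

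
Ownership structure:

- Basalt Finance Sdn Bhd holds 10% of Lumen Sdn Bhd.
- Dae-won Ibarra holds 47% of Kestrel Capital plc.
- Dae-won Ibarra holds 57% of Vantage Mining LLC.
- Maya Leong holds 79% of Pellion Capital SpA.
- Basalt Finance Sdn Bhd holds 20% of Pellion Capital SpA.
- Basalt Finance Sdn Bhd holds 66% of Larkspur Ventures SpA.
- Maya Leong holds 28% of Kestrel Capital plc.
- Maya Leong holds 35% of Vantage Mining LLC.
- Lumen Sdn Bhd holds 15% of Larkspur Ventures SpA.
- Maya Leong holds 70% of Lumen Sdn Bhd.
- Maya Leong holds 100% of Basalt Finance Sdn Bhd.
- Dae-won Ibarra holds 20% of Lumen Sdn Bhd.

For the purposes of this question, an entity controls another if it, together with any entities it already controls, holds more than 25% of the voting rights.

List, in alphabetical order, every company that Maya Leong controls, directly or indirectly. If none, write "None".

Basalt Finance Sdn Bhd, Kestrel Capital plc, Larkspur Ventures SpA, Lumen Sdn Bhd, Pellion Capital SpA, Vantage Mining LLC

Maya holds 100% of Basalt, so Maya controls Basalt.
Maya holds 35% of Vantage, so Maya controls Vantage.
Basalt and Maya together hold 10% + 70% = 80% of Lumen, so Maya controls Lumen.
Lumen and Basalt together hold 15% + 66% = 81% of Larkspur, so Maya controls Larkspur.
Maya and Basalt together hold 79% + 20% = 99% of Pellion, so Maya controls Pellion.
Maya holds 28% of Kestrel, so Maya controls Kestrel.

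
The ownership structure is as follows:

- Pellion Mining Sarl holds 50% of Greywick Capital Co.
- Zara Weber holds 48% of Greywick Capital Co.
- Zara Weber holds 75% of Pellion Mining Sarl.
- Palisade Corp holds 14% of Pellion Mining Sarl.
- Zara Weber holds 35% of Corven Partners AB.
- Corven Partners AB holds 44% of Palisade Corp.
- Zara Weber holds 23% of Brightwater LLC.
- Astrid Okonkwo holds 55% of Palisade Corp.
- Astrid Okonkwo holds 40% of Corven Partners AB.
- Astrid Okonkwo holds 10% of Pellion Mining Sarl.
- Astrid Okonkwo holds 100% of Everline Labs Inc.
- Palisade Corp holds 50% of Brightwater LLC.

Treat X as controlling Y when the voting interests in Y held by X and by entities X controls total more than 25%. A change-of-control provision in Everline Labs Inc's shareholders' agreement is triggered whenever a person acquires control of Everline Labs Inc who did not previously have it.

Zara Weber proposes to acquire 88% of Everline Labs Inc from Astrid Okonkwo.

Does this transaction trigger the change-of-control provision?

The purchase adds only to Zara's holdings (Astrid's stake shrinks), so Zara is the only person who could newly come to control Everline.
Zara holds 35% of Corven, so Zara controls Corven.
Corven holds 44% of Palisade, so Zara controls Palisade.
Zara and Palisade together hold 75% + 14% = 89% of Pellion, so Zara controls Pellion.
Palisade and Zara together hold 50% + 23% = 73% of Brightwater, so Zara controls Brightwater.
Zara and Pellion together hold 48% + 50% = 98% of Greywick, so Zara controls Greywick.
Neither Zara nor any entity Zara controls holds any voting interest in Everline.
So before the transaction, Zara does not control Everline.
After the purchase, Zara holds 88% of Everline directly, and Astrid's stake falls to 12%.
Zara holds 88% of Everline, so Zara controls Everline.
Zara did not control Everline before and does after, so the clause is triggered.

Yes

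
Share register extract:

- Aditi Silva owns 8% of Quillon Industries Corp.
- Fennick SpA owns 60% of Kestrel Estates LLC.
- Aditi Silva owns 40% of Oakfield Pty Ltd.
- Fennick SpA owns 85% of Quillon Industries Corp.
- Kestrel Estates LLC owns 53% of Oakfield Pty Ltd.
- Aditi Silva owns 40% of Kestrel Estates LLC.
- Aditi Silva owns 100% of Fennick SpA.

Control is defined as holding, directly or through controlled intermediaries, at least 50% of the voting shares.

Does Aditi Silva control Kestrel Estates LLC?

Aditi holds 100% of Fennick, so Aditi controls Fennick.
Aditi and Fennick together hold 40% + 60% = 100% of Kestrel, so Aditi controls Kestrel.

Yes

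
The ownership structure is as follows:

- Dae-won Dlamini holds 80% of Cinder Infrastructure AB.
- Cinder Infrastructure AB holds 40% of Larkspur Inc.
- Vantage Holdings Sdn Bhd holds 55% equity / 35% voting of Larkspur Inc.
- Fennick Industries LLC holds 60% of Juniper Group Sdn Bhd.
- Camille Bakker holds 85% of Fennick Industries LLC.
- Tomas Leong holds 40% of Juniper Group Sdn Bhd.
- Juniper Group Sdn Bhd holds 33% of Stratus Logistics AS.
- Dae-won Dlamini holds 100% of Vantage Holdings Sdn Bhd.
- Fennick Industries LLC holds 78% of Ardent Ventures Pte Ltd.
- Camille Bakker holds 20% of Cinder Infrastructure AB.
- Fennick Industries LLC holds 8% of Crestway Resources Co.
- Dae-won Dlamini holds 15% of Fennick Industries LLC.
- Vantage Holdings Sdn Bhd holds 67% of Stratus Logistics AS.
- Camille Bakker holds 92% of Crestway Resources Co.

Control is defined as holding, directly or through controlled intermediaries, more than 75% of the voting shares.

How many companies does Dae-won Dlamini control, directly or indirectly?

2

Dae-won holds 80% of Cinder, so Dae-won controls Cinder.
Dae-won holds 100% of Vantage, so Dae-won controls Vantage.
No other company's threshold is met.
Dae-won controls 2 companies.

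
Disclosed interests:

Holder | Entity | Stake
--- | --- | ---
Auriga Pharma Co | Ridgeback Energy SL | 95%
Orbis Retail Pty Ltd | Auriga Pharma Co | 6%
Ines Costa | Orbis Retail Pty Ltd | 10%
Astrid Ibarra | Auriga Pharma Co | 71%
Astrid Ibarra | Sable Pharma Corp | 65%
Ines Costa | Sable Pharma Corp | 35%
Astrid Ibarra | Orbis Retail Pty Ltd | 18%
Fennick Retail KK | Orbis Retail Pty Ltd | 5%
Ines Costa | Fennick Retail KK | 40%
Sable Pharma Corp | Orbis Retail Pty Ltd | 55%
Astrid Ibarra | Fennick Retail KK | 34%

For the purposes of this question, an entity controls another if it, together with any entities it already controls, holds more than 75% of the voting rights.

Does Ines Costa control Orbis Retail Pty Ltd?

Ines's largest direct stake is 40% in Fennick, which does not meet the threshold, so Ines controls no company.
In Orbis, Ines's side holds only 10%, not > 75%.
So Ines does not control Orbis.

No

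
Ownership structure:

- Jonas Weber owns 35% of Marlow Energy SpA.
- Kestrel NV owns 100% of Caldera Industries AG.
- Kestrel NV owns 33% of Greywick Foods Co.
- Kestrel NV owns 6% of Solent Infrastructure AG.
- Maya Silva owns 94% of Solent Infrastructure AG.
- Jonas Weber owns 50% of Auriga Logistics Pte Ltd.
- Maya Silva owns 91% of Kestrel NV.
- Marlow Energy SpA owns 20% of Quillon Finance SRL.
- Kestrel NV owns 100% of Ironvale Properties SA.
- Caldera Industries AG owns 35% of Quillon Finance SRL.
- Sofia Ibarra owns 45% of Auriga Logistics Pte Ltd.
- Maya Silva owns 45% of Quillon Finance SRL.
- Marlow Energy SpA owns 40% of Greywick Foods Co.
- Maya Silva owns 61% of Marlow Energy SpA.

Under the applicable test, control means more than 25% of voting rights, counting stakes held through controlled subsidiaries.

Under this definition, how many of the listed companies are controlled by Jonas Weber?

Jonas holds 50% of Auriga, so Jonas controls Auriga.
Jonas holds 35% of Marlow, so Jonas controls Marlow.
Marlow holds 40% of Greywick, so Jonas controls Greywick.
No other company's threshold is met.
Jonas controls 3 companies.

3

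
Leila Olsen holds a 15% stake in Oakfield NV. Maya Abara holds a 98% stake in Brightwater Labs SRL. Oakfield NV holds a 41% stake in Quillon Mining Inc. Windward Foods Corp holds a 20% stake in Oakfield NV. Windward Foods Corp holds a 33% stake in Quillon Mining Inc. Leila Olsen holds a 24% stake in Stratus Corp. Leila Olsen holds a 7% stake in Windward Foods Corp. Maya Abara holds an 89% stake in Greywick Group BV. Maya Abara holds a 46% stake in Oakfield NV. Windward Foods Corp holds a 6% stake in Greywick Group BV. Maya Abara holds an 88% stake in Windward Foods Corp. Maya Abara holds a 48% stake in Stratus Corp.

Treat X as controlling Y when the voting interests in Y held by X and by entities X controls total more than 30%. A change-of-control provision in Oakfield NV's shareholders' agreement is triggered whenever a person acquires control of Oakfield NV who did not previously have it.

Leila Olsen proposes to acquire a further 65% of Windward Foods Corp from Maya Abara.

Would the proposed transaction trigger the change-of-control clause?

The purchase adds only to Leila's holdings (Maya's stake shrinks), so Leila is the only person who could newly come to control Oakfield.
Leila's largest direct stake is 24% in Stratus, which does not meet the threshold, so Leila controls no company.
In Oakfield, Leila's side holds only 15%, not > 30%.
So before the transaction, Leila does not control Oakfield.
After the purchase, Leila's direct stake in Windward rises to 7% + 65% = 72%, and Maya's stake falls to 23%.
Leila holds 72% of Windward, so Leila controls Windward.
Windward and Leila together hold 20% + 15% = 35% of Oakfield, so Leila controls Oakfield.
Leila did not control Oakfield before and does after, so the clause is triggered.

Yes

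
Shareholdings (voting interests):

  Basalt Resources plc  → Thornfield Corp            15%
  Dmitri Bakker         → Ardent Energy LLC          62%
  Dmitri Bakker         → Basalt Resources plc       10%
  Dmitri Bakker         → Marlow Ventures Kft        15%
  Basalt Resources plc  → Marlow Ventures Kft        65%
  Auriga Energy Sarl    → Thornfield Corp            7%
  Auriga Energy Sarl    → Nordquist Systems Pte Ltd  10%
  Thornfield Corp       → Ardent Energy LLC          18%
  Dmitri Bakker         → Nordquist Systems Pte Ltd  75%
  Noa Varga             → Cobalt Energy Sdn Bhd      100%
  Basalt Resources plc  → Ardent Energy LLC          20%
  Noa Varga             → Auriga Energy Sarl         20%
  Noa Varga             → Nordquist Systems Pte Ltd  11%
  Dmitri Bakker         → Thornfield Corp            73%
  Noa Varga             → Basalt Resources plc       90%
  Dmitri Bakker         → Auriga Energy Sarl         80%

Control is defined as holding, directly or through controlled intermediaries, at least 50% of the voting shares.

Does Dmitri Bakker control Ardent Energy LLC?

Yes

Dmitri holds 80% of Auriga, so Dmitri controls Auriga.
Auriga and Dmitri together hold 7% + 73% = 80% of Thornfield, so Dmitri controls Thornfield.
Dmitri and Thornfield together hold 62% + 18% = 80% of Ardent, so Dmitri controls Ardent.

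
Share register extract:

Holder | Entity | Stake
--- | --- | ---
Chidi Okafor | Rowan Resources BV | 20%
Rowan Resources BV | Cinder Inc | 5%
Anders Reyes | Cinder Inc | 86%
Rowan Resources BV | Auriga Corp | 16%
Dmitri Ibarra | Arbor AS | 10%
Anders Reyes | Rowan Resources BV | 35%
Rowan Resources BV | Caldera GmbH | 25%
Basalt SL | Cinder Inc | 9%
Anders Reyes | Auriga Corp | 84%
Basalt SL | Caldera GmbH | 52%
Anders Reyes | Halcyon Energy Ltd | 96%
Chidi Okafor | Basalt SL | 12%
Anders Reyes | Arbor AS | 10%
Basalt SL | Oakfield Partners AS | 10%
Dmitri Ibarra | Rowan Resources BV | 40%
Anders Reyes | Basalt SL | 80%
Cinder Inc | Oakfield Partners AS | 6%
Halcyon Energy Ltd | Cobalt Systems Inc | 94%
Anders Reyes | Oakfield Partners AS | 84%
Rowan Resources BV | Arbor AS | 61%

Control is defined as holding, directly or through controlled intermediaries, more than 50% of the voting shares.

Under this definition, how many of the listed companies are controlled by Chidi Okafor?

0

Chidi's largest direct stake is 20% in Rowan, which does not meet the threshold.
Chidi controls 0 companies.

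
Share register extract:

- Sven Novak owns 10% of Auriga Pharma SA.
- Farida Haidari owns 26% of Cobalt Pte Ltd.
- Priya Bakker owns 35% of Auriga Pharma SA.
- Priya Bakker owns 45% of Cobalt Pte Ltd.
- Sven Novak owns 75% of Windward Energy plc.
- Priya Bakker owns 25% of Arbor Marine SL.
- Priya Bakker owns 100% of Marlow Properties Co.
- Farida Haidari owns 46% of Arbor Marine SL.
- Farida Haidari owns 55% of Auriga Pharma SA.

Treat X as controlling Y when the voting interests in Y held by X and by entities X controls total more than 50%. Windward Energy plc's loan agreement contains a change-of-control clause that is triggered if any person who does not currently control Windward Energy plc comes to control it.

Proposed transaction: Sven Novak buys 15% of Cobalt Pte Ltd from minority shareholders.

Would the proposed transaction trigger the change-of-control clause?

The purchase changes only Sven's holdings, so Sven is the only person who could newly come to control Windward.
Sven holds 75% of Windward, so Sven controls Windward.
So Sven already controls Windward before the transaction.
After the purchase, Sven holds 15% of Cobalt directly.
Sven controlled Windward already, so this is not a new person acquiring control; every other person's position is unchanged or reduced.
No new person acquires control, so the clause is not triggered.

No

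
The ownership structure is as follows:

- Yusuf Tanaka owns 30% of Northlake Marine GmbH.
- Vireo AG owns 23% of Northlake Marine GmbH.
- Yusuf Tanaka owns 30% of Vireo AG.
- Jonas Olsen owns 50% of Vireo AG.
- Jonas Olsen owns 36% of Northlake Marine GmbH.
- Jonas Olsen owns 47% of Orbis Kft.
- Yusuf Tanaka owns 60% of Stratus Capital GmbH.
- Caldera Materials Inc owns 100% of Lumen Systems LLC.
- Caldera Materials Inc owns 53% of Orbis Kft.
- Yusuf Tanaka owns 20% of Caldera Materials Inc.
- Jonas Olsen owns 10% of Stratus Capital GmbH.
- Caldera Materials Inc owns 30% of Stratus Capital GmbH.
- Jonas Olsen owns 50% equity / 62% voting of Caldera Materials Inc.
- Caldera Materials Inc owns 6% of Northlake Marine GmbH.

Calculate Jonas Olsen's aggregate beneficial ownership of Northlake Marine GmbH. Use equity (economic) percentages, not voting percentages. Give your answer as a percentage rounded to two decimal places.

Jonas reaches Northlake along 3 paths.
Direct stake: 36% = 36%.
Via Vireo: 50% × 23% = 11.5%.
Via Caldera: 50% × 6% = 3%.
Total: 36% + 11.5% + 3% = 50.5%.
Rounded: 50.50%.

50.50%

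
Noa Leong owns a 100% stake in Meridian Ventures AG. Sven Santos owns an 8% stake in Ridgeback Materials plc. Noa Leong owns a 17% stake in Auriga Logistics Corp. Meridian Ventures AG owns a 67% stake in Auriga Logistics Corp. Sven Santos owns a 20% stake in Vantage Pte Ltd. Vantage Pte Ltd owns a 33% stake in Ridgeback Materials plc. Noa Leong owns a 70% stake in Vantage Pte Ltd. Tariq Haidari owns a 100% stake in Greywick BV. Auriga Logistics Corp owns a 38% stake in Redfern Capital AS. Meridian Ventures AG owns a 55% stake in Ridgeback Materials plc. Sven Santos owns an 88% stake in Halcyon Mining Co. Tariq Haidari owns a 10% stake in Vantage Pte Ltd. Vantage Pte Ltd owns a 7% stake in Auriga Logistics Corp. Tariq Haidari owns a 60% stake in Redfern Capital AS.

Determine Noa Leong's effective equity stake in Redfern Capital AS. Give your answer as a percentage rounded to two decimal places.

Noa reaches Redfern along 3 paths.
Via Auriga: 17% × 38% = 6.46%.
Via Meridian → Auriga: 100% × 67% × 38% = 25.46%.
Via Vantage → Auriga: 70% × 7% × 38% = 1.862%.
Total: 6.46% + 25.46% + 1.862% = 33.782%.
Rounded: 33.78%.

33.78%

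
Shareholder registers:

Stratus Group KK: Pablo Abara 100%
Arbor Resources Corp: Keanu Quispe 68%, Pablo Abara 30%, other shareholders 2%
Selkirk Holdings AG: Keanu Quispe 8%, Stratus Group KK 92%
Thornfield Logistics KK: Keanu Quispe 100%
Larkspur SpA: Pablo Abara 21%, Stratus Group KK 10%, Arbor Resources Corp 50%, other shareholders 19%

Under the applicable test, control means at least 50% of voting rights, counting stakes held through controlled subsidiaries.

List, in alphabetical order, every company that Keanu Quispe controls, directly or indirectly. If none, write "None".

Keanu holds 68% of Arbor, so Keanu controls Arbor.
Keanu holds 100% of Thornfield, so Keanu controls Thornfield.
Arbor holds 50% of Larkspur, so Keanu controls Larkspur.
No other company's threshold is met.

Arbor Resources Corp, Larkspur SpA, Thornfield Logistics KK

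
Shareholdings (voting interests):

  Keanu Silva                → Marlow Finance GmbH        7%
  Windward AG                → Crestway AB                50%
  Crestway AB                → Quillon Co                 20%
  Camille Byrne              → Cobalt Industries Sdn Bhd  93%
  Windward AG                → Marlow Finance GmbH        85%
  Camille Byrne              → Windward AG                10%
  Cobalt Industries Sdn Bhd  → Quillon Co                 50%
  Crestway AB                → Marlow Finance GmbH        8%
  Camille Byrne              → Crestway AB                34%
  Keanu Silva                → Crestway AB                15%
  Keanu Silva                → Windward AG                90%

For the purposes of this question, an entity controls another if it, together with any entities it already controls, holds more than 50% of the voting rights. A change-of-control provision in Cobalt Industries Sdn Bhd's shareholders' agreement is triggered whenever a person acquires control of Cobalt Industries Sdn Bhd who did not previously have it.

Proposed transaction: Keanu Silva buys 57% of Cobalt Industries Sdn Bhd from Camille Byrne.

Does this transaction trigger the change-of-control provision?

Yes

The purchase adds only to Keanu's holdings (Camille's stake shrinks), so Keanu is the only person who could newly come to control Cobalt.
Keanu holds 90% of Windward, so Keanu controls Windward.
Keanu and Windward together hold 15% + 50% = 65% of Crestway, so Keanu controls Crestway.
Keanu and Windward and Crestway together hold 7% + 85% + 8% = 100% of Marlow, so Keanu controls Marlow.
Neither Keanu nor any entity Keanu controls holds any voting interest in Cobalt.
So before the transaction, Keanu does not control Cobalt.
After the purchase, Keanu holds 57% of Cobalt directly, and Camille's stake falls to 36%.
Keanu holds 57% of Cobalt, so Keanu controls Cobalt.
Keanu did not control Cobalt before and does after, so the clause is triggered.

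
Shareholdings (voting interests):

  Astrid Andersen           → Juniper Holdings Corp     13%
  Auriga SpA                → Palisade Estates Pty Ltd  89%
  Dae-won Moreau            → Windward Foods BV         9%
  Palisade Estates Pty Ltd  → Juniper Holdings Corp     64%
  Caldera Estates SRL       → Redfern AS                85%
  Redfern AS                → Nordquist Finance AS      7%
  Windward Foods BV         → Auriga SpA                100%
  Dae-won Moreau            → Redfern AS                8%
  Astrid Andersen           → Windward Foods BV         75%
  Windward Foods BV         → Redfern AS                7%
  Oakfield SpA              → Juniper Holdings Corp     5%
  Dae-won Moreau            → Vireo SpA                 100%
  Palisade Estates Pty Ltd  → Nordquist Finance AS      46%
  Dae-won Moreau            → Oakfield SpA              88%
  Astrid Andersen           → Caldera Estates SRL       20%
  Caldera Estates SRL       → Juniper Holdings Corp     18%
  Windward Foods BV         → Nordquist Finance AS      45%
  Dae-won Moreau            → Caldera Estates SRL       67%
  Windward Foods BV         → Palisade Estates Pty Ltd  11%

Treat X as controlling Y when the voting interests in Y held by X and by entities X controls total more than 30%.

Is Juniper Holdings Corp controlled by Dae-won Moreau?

No

Dae-won holds 67% of Caldera, so Dae-won controls Caldera.
Dae-won holds 88% of Oakfield, so Dae-won controls Oakfield.
Dae-won and Caldera together hold 8% + 85% = 93% of Redfern, so Dae-won controls Redfern.
Dae-won holds 100% of Vireo, so Dae-won controls Vireo.
In Juniper, Dae-won's side holds only 18% + 5% = 23%, not > 30%.
So Dae-won does not control Juniper.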